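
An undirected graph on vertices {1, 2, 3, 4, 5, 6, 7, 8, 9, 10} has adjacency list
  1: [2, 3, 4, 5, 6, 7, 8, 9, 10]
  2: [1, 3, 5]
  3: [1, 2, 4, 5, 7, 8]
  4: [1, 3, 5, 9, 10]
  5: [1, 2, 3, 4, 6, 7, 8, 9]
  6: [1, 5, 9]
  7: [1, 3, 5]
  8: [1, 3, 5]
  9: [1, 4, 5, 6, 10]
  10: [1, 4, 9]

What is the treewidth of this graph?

3

A width-3 tree decomposition is:
Bags: B1 = {1, 4, 5, 9}  B2 = {1, 5, 6, 9}  B3 = {1, 3, 4, 5}  B4 = {1, 3, 5, 8}  B5 = {1, 2, 3, 5}  B6 = {1, 4, 9, 10}  B7 = {1, 3, 5, 7}
Tree: B1–B2, B1–B3, B3–B4, B3–B5, B1–B6, B5–B7
Each bag holds 4 vertices, so the decomposition has width 3, which upper-bounds the treewidth. For the lower bound, the 4 vertices {1, 4, 9, 10} are pairwise adjacent, and any tree decomposition puts a clique entirely inside one bag — forcing width ≥ 3. Therefore the treewidth is 3.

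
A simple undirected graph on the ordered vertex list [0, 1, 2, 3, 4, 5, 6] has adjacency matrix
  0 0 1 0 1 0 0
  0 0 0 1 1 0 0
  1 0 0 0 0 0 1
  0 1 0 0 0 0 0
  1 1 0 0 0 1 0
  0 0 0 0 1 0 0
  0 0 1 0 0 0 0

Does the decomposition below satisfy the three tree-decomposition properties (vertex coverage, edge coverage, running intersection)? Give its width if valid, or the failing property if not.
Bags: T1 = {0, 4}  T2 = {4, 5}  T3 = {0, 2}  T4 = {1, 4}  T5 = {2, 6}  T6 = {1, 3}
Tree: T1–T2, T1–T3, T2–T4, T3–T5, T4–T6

Every vertex of G appears in some bag (union = {0, 1, 2, 3, 4, 5, 6}); every edge is covered by a bag; and for each vertex v the set of bags containing v is connected in the bag tree. The decomposition is therefore valid. The largest bag has 2 vertices, so the width is 1.

Yes; width 1.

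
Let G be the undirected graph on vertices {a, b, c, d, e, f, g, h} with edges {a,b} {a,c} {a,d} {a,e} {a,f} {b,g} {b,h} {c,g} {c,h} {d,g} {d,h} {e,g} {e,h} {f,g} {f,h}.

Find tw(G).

A width-3 tree decomposition is:
Bags: B1 = {a, f, g, h}  B2 = {a, b, g, h}  B3 = {a, d, g, h}  B4 = {a, e, g, h}  B5 = {a, c, g, h}
Tree: B1–B2, B2–B3, B3–B4, B4–B5
Each bag holds 4 vertices, so the decomposition has width 3, which upper-bounds the treewidth. For the lower bound: the 4 vertex sets {f,g}, {a,b}, {h}, {d} are disjoint, each induces a connected subgraph, and every pair is joined by at least one edge of G. Contracting each set to a single vertex therefore yields K_{4} as a minor, and since treewidth is minor-monotone, tw(G) ≥ tw(K_{4}) = 3. Hence tw(G) = 3 exactly.

3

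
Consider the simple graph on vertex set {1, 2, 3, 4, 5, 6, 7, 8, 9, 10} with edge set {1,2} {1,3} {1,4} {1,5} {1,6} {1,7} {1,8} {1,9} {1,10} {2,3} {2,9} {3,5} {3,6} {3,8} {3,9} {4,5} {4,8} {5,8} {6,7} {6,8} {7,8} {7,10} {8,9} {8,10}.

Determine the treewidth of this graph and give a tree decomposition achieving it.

Treewidth 3.
Bags: B1 = {1, 6, 7, 8}  B2 = {1, 3, 6, 8}  B3 = {1, 3, 5, 8}  B4 = {1, 4, 5, 8}  B5 = {1, 3, 8, 9}  B6 = {1, 7, 8, 10}  B7 = {1, 2, 3, 9}
Tree: B1–B2, B2–B3, B3–B4, B2–B5, B1–B6, B5–B7

The largest bag has 4 vertices, giving width 3; this decomposition certifies tw(G) ≤ 3. For the lower bound, the 4 vertices {1, 7, 8, 10} are pairwise adjacent, and any tree decomposition puts a clique entirely inside one bag — forcing width ≥ 3. Combining the bounds, tw(G) = 3.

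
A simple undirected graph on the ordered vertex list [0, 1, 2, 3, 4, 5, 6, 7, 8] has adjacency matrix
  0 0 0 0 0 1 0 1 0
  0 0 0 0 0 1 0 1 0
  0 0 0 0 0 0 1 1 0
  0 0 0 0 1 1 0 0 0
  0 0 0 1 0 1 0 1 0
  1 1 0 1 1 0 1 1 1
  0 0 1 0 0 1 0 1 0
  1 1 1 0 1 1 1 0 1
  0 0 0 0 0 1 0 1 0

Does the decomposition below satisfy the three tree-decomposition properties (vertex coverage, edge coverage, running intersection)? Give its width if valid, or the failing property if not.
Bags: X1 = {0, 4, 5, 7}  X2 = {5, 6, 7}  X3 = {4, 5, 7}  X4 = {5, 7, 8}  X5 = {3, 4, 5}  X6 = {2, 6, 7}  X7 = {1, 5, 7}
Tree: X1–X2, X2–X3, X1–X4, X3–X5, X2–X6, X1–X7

A tree decomposition must satisfy three properties: every vertex lies in some bag; for every edge, both endpoints lie together in some bag; and for every vertex, the bags containing it form a connected subtree. Here bags containing vertex 4 are not connected in the tree, so the decomposition is invalid.

No — bags containing vertex 4 are not connected in the tree.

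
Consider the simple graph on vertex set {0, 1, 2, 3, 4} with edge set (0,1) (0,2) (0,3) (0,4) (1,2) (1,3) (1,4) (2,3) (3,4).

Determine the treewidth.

3

A width-3 tree decomposition is:
Bags: B1 = {0, 1, 3, 4}  B2 = {0, 1, 2, 3}
Tree: B1–B2
Every bag has size at most 4, so the width is 4 − 1 = 3 and tw(G) ≤ 3. Conversely, {0, 1, 2, 3} is a clique of size 4, and the vertices of any clique must share a bag in every tree decomposition; so some bag has ≥ 4 vertices and tw(G) ≥ 3. Hence tw(G) = 3 exactly.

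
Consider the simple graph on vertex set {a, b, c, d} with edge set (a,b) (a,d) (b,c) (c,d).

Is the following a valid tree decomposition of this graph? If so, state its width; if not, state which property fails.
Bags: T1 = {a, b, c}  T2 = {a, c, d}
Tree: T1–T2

Checking the three conditions: (i) the bags cover all of {a, b, c, d}; (ii) for each edge, some bag contains both endpoints; (iii) the bags containing any fixed vertex form a subtree. All hold, so the decomposition is valid with width 3 − 1 = 2.

Yes; width 2.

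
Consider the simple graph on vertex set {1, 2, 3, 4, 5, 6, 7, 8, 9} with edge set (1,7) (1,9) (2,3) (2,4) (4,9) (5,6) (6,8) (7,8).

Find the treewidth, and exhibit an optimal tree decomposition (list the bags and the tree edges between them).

Every bag has size at most 2, so the width is 2 − 1 = 1 and tw(G) ≤ 1. Any graph with an edge has treewidth ≥ 1, and G has the edge 5–6. Combining the bounds, tw(G) = 1.

Treewidth 1.
One optimal decomposition is:
Bags: B1 = {5, 6}  B2 = {6, 8}  B3 = {7, 8}  B4 = {1, 7}  B5 = {1, 9}  B6 = {4, 9}  B7 = {2, 4}  B8 = {2, 3}
Tree: B1–B2, B2–B3, B3–B4, B4–B5, B5–B6, B6–B7, B7–B8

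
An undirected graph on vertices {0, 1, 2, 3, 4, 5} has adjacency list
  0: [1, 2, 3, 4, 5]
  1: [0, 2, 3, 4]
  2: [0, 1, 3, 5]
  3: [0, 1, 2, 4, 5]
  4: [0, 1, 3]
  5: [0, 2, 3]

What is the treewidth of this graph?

A width-3 tree decomposition is:
Bags: B1 = {0, 1, 3, 4}  B2 = {0, 1, 2, 3}  B3 = {0, 2, 3, 5}
Tree: B1–B2, B2–B3
Each bag holds 4 vertices, so the decomposition has width 3, which upper-bounds the treewidth. For the lower bound, the 4 vertices {0, 1, 2, 3} are pairwise adjacent, and any tree decomposition puts a clique entirely inside one bag — forcing width ≥ 3. Combining the bounds, tw(G) = 3.

3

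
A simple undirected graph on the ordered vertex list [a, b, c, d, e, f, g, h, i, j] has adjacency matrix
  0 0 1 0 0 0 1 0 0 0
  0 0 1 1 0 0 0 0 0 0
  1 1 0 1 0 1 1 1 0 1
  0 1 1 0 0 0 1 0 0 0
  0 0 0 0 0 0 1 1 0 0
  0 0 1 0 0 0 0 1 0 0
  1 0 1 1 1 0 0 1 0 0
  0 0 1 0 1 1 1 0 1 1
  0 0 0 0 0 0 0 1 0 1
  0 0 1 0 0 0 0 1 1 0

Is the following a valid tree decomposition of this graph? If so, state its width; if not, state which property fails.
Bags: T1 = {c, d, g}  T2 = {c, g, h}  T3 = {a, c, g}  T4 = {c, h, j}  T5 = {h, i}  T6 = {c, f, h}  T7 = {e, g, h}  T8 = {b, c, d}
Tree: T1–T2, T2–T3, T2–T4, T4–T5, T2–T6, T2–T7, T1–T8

A tree decomposition must satisfy three properties: every vertex lies in some bag; for every edge, both endpoints lie together in some bag; and for every vertex, the bags containing it form a connected subtree. Here edge (j,i) lies in no bag, so the decomposition is invalid.

No — edge (j,i) lies in no bag.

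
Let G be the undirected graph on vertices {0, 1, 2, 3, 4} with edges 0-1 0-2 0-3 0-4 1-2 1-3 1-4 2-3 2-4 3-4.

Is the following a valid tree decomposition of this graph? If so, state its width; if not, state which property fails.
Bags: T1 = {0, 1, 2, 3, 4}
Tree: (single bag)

Yes; width 4.

Vertex coverage: the bags together contain {0, 1, 2, 3, 4}, the full vertex set. Edge coverage: each edge of G has both endpoints in at least one bag. Running intersection: for every vertex, the bags containing it form a connected subtree. All three properties hold, so this is a valid tree decomposition of width max|bag| − 1 = 4, and hence tw(G) ≤ 4.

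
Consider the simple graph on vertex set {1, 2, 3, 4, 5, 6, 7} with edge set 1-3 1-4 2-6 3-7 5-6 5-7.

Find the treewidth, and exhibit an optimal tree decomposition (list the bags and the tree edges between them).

Treewidth 1.
One such decomposition:
Bags: B1 = {1, 4}  B2 = {1, 3}  B3 = {3, 7}  B4 = {5, 7}  B5 = {5, 6}  B6 = {2, 6}
Tree: B1–B2, B2–B3, B3–B4, B4–B5, B5–B6

The largest bag has 2 vertices, giving width 1; this decomposition certifies tw(G) ≤ 1. G has an edge, so its treewidth is at least 1. Therefore the treewidth is 1.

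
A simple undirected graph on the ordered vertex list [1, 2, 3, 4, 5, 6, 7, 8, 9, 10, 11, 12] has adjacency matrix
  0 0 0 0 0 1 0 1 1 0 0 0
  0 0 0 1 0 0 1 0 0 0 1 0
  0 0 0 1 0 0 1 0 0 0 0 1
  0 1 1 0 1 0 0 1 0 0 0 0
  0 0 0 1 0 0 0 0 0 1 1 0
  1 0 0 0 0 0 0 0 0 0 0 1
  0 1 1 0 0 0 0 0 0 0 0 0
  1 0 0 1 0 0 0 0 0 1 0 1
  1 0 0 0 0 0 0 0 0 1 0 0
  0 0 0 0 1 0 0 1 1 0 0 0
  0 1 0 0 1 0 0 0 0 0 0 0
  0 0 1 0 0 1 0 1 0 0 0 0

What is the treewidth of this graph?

A width-3 tree decomposition is:
Bags: B1 = {2, 5, 7, 11}  B2 = {2, 4, 5, 7}  B3 = {3, 4, 5, 7}  B4 = {3, 4, 5, 10}  B5 = {3, 4, 8, 10}  B6 = {3, 8, 10, 12}  B7 = {8, 9, 10, 12}  B8 = {1, 8, 9, 12}  B9 = {1, 6, 9, 12}
Tree: B1–B2, B2–B3, B3–B4, B4–B5, B5–B6, B6–B7, B7–B8, B8–B9
The largest bag has 4 vertices, giving width 3; this decomposition certifies tw(G) ≤ 3. For the lower bound: the 4 vertex sets {2,7,11}, {5}, {4}, {3,8,10,12} are disjoint, each induces a connected subgraph, and every pair is joined by at least one edge of G. Contracting each set to a single vertex therefore yields K_{4} as a minor, and since treewidth is minor-monotone, tw(G) ≥ tw(K_{4}) = 3. Combining the bounds, tw(G) = 3.

3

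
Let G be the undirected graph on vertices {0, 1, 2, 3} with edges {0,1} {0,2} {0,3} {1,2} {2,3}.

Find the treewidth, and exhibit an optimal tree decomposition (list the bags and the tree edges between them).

The largest bag has 3 vertices, giving width 2; this decomposition certifies tw(G) ≤ 2. Conversely, {0, 1, 2} is a clique of size 3, and the vertices of any clique must share a bag in every tree decomposition; so some bag has ≥ 3 vertices and tw(G) ≥ 2. The upper and lower bounds meet at 2, so that is the treewidth.

Treewidth 2.
One such decomposition:
Bags: B1 = {0, 1, 2}  B2 = {0, 2, 3}
Tree: B1–B2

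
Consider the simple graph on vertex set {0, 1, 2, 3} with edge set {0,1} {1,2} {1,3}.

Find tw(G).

1

A width-1 tree decomposition is:
Bags: B1 = {1, 3}  B2 = {0, 1}  B3 = {1, 2}
Tree: B1–B2, B2–B3
Every bag has size at most 2, so the width is 2 − 1 = 1 and tw(G) ≤ 1. Any graph with an edge has treewidth ≥ 1, and G has the edge 1–3. Hence tw(G) = 1 exactly.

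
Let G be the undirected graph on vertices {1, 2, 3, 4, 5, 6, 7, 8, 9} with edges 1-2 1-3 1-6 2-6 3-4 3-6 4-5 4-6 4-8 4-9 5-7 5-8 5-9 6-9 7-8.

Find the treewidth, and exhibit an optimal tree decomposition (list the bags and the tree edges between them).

The largest bag has 3 vertices, giving width 2; this decomposition certifies tw(G) ≤ 2. For the lower bound, the 3 vertices {1, 2, 6} are pairwise adjacent, and any tree decomposition puts a clique entirely inside one bag — forcing width ≥ 2. Combining the bounds, tw(G) = 2.

Treewidth 2.
One optimal decomposition is:
Bags: B1 = {4, 6, 9}  B2 = {4, 5, 9}  B3 = {4, 5, 8}  B4 = {3, 4, 6}  B5 = {1, 3, 6}  B6 = {1, 2, 6}  B7 = {5, 7, 8}
Tree: B1–B2, B2–B3, B1–B4, B4–B5, B5–B6, B3–B7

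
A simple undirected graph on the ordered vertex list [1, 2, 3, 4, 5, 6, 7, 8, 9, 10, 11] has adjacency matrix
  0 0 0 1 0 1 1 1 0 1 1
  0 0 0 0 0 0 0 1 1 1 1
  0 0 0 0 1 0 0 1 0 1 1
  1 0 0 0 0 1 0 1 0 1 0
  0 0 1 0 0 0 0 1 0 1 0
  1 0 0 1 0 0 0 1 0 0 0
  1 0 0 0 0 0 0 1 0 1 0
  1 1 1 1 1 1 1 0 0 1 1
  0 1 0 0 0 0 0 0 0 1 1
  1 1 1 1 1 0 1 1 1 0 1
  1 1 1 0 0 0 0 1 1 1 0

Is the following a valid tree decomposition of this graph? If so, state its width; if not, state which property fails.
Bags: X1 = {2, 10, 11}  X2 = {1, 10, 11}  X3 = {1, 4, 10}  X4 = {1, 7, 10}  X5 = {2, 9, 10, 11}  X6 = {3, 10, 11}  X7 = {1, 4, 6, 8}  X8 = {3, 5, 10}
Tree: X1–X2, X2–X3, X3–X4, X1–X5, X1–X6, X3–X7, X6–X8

No — edge (11,8) lies in no bag.

A tree decomposition must satisfy three properties: every vertex lies in some bag; for every edge, both endpoints lie together in some bag; and for every vertex, the bags containing it form a connected subtree. Here edge (11,8) lies in no bag, so the decomposition is invalid.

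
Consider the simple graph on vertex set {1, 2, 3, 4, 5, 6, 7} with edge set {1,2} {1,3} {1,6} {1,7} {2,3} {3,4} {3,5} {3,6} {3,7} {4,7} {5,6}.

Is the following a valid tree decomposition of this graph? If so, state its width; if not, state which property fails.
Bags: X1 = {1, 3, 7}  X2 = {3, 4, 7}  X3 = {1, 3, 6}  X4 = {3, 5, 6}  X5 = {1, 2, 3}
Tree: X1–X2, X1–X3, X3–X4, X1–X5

Vertex coverage: the bags together contain {1, 2, 3, 4, 5, 6, 7}, the full vertex set. Edge coverage: each edge of G has both endpoints in at least one bag. Running intersection: for every vertex, the bags containing it form a connected subtree. All three properties hold, so this is a valid tree decomposition of width max|bag| − 1 = 2, and hence tw(G) ≤ 2.

Yes; width 2.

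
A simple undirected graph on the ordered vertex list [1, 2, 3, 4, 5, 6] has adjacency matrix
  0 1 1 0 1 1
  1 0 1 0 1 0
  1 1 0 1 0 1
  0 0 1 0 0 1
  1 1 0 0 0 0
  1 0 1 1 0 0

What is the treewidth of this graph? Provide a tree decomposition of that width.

Each bag holds 3 vertices, so the decomposition has width 2, which upper-bounds the treewidth. For the lower bound, the 3 vertices {1, 2, 3} are pairwise adjacent, and any tree decomposition puts a clique entirely inside one bag — forcing width ≥ 2. The upper and lower bounds meet at 2, so that is the treewidth.

Treewidth 2.
One such decomposition:
Bags: B1 = {1, 3, 6}  B2 = {3, 4, 6}  B3 = {1, 2, 3}  B4 = {1, 2, 5}
Tree: B1–B2, B1–B3, B3–B4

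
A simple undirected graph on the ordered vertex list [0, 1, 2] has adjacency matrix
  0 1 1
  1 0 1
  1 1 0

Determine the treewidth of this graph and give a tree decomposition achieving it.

A single bag containing all 3 vertices is trivially a valid decomposition of width 2. Conversely, {0, 1, 2} is a clique of size 3, and the vertices of any clique must share a bag in every tree decomposition; so some bag has ≥ 3 vertices and tw(G) ≥ 2. Therefore the treewidth is 2.

Treewidth 2.
Bags: B1 = {0, 1, 2}
Tree: (single bag)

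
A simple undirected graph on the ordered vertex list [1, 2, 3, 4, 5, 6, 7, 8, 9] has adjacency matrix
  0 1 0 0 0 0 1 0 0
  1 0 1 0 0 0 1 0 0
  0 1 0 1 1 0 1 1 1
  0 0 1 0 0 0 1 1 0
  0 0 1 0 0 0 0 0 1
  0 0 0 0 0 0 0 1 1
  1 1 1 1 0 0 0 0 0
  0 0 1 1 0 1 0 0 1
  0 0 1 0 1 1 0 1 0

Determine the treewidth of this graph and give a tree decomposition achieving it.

Treewidth 2.
One such decomposition:
Bags: B1 = {2, 3, 7}  B2 = {3, 4, 7}  B3 = {3, 4, 8}  B4 = {3, 8, 9}  B5 = {6, 8, 9}  B6 = {3, 5, 9}  B7 = {1, 2, 7}
Tree: B1–B2, B2–B3, B3–B4, B4–B5, B4–B6, B1–B7

The largest bag has 3 vertices, giving width 2; this decomposition certifies tw(G) ≤ 2. Conversely, {1, 2, 7} is a clique of size 3, and the vertices of any clique must share a bag in every tree decomposition; so some bag has ≥ 3 vertices and tw(G) ≥ 2. The upper and lower bounds meet at 2, so that is the treewidth.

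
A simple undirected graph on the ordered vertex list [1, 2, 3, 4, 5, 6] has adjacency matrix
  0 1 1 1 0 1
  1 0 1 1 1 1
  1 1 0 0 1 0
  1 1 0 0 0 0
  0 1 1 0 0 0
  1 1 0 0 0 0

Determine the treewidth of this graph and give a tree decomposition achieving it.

Treewidth 2.
One such decomposition:
Bags: B1 = {1, 2, 4}  B2 = {1, 2, 3}  B3 = {1, 2, 6}  B4 = {2, 3, 5}
Tree: B1–B2, B1–B3, B2–B4

Each bag holds 3 vertices, so the decomposition has width 2, which upper-bounds the treewidth. On the other hand G contains the 3-clique {1, 2, 3}. A clique must lie in a single bag of any decomposition, so no decomposition can have width below 2. Hence tw(G) = 2 exactly.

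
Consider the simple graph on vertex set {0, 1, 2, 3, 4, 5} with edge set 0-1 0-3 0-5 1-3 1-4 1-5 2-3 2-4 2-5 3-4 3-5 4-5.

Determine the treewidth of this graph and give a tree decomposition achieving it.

Treewidth 3.
Bags: B1 = {1, 3, 4, 5}  B2 = {2, 3, 4, 5}  B3 = {0, 1, 3, 5}
Tree: B1–B2, B1–B3

The largest bag has 4 vertices, giving width 3; this decomposition certifies tw(G) ≤ 3. Conversely, {0, 1, 3, 5} is a clique of size 4, and the vertices of any clique must share a bag in every tree decomposition; so some bag has ≥ 4 vertices and tw(G) ≥ 3. Combining the bounds, tw(G) = 3.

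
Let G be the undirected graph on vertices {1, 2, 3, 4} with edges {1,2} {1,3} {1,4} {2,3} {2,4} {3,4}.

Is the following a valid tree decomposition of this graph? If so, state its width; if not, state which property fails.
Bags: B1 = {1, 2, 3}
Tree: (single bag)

No — vertex 4 appears in no bag.

A tree decomposition must satisfy three properties: every vertex lies in some bag; for every edge, both endpoints lie together in some bag; and for every vertex, the bags containing it form a connected subtree. Here vertex 4 appears in no bag, so the decomposition is invalid.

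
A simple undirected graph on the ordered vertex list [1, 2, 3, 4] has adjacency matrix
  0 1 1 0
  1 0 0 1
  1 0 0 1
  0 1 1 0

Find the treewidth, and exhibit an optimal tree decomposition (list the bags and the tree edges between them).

Each bag holds 3 vertices, so the decomposition has width 2, which upper-bounds the treewidth. Since 4–2–1–3–4 is a cycle in G, G is not acyclic. Forests are exactly the graphs of treewidth ≤ 1, so tw(G) ≥ 2. Hence tw(G) = 2 exactly.

Treewidth 2.
Bags: B1 = {1, 2, 4}  B2 = {1, 3, 4}
Tree: B1–B2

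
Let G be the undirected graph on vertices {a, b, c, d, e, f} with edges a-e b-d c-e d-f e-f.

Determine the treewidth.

1

A width-1 tree decomposition is:
Bags: B1 = {e, f}  B2 = {c, e}  B3 = {d, f}  B4 = {a, e}  B5 = {b, d}
Tree: B1–B2, B1–B3, B2–B4, B3–B5
The largest bag has 2 vertices, giving width 1; this decomposition certifies tw(G) ≤ 1. G has an edge, so its treewidth is at least 1. Combining the bounds, tw(G) = 1.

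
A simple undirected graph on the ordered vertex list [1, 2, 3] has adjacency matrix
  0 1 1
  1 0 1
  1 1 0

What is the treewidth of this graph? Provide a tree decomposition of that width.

Treewidth 2.
One such decomposition:
Bags: B1 = {1, 2, 3}
Tree: (single bag)

With just one bag of size 3, the width is 3 − 1 = 2, so tw(G) ≤ 2. Conversely, {1, 2, 3} is a clique of size 3, and the vertices of any clique must share a bag in every tree decomposition; so some bag has ≥ 3 vertices and tw(G) ≥ 2. The upper and lower bounds meet at 2, so that is the treewidth.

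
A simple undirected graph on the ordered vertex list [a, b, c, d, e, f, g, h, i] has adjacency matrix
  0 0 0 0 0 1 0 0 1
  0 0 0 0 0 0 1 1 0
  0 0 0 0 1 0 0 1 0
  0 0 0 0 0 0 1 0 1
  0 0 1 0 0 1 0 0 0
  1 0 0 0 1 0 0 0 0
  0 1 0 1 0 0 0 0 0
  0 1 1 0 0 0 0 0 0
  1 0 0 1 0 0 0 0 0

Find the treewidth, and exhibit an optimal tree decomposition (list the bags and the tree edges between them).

Treewidth 2.
One optimal decomposition is:
Bags: B1 = {b, d, g}  B2 = {b, d, h}  B3 = {c, d, h}  B4 = {c, d, e}  B5 = {d, e, f}  B6 = {a, d, f}  B7 = {a, d, i}
Tree: B1–B2, B2–B3, B3–B4, B4–B5, B5–B6, B6–B7

The largest bag has 3 vertices, giving width 2; this decomposition certifies tw(G) ≤ 2. The edges d–g–b–h–c–e–f–a–i–d form a cycle, so G is not a tree and its treewidth is at least 2. Hence tw(G) = 2 exactly.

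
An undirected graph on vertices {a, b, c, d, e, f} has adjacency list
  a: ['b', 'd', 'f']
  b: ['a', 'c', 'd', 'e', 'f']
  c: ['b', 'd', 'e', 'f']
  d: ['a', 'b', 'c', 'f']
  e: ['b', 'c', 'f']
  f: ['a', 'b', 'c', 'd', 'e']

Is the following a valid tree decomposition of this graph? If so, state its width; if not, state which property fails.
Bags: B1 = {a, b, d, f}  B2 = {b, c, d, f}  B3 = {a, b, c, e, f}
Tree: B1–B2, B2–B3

No — bags containing vertex a are not connected in the tree.

A tree decomposition must satisfy three properties: every vertex lies in some bag; for every edge, both endpoints lie together in some bag; and for every vertex, the bags containing it form a connected subtree. Here bags containing vertex a are not connected in the tree, so the decomposition is invalid.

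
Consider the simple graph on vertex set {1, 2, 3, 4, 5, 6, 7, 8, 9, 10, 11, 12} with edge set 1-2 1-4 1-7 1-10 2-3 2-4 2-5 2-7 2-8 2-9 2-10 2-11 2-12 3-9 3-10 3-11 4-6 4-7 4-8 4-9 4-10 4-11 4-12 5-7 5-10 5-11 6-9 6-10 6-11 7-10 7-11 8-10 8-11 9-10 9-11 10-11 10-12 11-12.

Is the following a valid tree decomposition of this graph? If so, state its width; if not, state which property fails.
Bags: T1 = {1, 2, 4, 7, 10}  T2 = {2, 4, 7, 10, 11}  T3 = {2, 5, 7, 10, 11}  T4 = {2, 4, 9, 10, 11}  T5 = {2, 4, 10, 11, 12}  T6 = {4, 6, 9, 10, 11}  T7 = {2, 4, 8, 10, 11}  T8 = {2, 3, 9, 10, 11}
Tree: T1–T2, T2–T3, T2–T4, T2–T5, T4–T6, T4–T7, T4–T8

Yes; width 4.

Every vertex of G appears in some bag (union = {1, 2, 3, 4, 5, 6, 7, 8, 9, 10, 11, 12}); every edge is covered by a bag; and for each vertex v the set of bags containing v is connected in the bag tree. The decomposition is therefore valid. The largest bag has 5 vertices, so the width is 4.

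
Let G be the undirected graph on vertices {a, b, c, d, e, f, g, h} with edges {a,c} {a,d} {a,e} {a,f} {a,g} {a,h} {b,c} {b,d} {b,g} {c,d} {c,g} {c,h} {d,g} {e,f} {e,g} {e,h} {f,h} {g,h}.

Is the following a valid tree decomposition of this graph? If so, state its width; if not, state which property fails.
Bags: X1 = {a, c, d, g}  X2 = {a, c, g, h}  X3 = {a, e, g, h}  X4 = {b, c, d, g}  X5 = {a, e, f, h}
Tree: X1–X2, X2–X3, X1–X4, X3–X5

Every vertex of G appears in some bag (union = {a, b, c, d, e, f, g, h}); every edge is covered by a bag; and for each vertex v the set of bags containing v is connected in the bag tree. The decomposition is therefore valid. The largest bag has 4 vertices, so the width is 3.

Yes; width 3.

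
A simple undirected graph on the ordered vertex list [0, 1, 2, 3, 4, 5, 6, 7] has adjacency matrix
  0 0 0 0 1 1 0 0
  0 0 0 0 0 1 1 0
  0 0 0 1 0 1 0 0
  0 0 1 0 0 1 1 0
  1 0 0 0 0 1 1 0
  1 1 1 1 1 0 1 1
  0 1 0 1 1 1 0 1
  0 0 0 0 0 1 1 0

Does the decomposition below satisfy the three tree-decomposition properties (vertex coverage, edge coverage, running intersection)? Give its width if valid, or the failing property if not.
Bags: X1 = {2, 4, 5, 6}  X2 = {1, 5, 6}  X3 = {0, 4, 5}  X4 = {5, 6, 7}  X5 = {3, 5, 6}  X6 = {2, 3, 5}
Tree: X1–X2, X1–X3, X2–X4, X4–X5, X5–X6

A tree decomposition must satisfy three properties: every vertex lies in some bag; for every edge, both endpoints lie together in some bag; and for every vertex, the bags containing it form a connected subtree. Here bags containing vertex 2 are not connected in the tree, so the decomposition is invalid.

No — bags containing vertex 2 are not connected in the tree.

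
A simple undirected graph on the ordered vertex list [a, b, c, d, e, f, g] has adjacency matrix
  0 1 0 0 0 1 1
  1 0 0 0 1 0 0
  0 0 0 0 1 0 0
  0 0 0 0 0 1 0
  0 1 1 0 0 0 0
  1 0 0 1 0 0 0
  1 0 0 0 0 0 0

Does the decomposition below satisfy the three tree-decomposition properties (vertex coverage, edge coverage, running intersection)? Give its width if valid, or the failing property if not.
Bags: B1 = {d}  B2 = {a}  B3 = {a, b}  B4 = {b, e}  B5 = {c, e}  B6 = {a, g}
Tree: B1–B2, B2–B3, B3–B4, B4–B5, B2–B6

No — vertex f appears in no bag.

A tree decomposition must satisfy three properties: every vertex lies in some bag; for every edge, both endpoints lie together in some bag; and for every vertex, the bags containing it form a connected subtree. Here vertex f appears in no bag, so the decomposition is invalid.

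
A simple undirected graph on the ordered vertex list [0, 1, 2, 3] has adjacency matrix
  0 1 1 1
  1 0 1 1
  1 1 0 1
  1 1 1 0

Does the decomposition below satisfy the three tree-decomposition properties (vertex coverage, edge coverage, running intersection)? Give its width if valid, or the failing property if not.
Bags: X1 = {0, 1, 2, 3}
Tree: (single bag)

Yes; width 3.

Vertex coverage: the bags together contain {0, 1, 2, 3}, the full vertex set. Edge coverage: each edge of G has both endpoints in at least one bag. Running intersection: for every vertex, the bags containing it form a connected subtree. All three properties hold, so this is a valid tree decomposition of width max|bag| − 1 = 3, and hence tw(G) ≤ 3.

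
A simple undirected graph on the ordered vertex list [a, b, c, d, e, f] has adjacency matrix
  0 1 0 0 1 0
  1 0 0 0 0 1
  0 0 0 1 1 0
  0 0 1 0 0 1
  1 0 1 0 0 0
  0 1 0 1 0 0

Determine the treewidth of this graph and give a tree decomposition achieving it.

Each bag holds 3 vertices, so the decomposition has width 2, which upper-bounds the treewidth. For the lower bound, G contains the cycle a–e–c–d–f–b–a, so G is not a forest; only forests have treewidth ≤ 1, hence tw(G) ≥ 2. Combining the bounds, tw(G) = 2.

Treewidth 2.
One such decomposition:
Bags: B1 = {a, c, e}  B2 = {a, c, d}  B3 = {a, d, f}  B4 = {a, b, f}
Tree: B1–B2, B2–B3, B3–B4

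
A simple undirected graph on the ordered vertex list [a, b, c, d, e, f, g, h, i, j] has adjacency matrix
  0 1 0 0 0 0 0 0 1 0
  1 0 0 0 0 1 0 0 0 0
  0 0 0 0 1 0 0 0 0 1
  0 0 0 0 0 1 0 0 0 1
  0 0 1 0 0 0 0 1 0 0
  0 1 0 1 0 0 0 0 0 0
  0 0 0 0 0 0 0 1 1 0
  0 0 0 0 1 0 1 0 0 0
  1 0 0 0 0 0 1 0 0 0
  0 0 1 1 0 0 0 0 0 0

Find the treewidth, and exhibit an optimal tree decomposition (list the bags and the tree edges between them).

Each bag holds 3 vertices, so the decomposition has width 2, which upper-bounds the treewidth. For the lower bound, G contains the cycle f–b–a–i–g–h–e–c–j–d–f, so G is not a forest; only forests have treewidth ≤ 1, hence tw(G) ≥ 2. Combining the bounds, tw(G) = 2.

Treewidth 2.
One optimal decomposition is:
Bags: B1 = {a, b, f}  B2 = {a, f, i}  B3 = {f, g, i}  B4 = {f, g, h}  B5 = {e, f, h}  B6 = {c, e, f}  B7 = {c, f, j}  B8 = {d, f, j}
Tree: B1–B2, B2–B3, B3–B4, B4–B5, B5–B6, B6–B7, B7–B8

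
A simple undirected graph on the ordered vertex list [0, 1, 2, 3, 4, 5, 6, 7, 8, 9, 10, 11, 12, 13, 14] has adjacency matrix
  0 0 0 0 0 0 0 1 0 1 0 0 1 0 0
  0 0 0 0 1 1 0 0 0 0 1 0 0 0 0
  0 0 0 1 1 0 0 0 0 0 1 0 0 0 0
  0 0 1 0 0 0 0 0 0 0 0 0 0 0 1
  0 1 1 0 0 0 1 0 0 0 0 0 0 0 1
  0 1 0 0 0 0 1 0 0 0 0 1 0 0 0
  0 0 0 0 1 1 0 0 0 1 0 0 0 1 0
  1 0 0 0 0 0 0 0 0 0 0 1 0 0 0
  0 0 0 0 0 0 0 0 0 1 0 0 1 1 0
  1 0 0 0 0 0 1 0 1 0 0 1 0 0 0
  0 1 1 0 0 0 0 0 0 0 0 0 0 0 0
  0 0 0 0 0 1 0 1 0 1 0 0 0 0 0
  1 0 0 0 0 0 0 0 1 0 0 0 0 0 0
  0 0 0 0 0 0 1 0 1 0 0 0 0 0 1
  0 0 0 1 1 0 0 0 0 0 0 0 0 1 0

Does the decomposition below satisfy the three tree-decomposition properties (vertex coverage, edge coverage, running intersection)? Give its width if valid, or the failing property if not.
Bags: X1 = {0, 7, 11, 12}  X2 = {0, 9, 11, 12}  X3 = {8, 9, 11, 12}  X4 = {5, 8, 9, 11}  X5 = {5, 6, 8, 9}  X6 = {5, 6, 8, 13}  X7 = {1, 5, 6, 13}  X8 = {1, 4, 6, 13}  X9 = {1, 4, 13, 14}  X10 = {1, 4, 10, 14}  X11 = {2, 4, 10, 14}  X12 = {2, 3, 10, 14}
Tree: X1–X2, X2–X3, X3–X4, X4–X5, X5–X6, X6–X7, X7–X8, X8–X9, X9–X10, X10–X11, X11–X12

Vertex coverage: the bags together contain {0, 1, 2, 3, 4, 5, 6, 7, 8, 9, 10, 11, 12, 13, 14}, the full vertex set. Edge coverage: each edge of G has both endpoints in at least one bag. Running intersection: for every vertex, the bags containing it form a connected subtree. All three properties hold, so this is a valid tree decomposition of width max|bag| − 1 = 3, and hence tw(G) ≤ 3.

Yes; width 3.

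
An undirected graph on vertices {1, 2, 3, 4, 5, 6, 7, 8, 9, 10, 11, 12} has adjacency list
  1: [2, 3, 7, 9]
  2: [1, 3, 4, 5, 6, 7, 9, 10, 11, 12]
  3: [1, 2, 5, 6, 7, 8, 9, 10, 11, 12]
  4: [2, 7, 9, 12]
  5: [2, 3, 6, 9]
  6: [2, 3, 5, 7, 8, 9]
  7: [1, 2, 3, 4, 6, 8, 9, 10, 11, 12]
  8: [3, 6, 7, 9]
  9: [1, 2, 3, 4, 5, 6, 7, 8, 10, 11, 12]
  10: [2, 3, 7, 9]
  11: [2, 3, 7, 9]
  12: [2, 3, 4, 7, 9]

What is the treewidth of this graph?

4

A width-4 tree decomposition is:
Bags: B1 = {3, 6, 7, 8, 9}  B2 = {2, 3, 6, 7, 9}  B3 = {2, 3, 7, 9, 11}  B4 = {2, 3, 7, 9, 12}  B5 = {2, 4, 7, 9, 12}  B6 = {2, 3, 5, 6, 9}  B7 = {1, 2, 3, 7, 9}  B8 = {2, 3, 7, 9, 10}
Tree: B1–B2, B2–B3, B3–B4, B4–B5, B2–B6, B4–B7, B2–B8
Every bag has size at most 5, so the width is 5 − 1 = 4 and tw(G) ≤ 4. On the other hand G contains the 5-clique {3, 6, 7, 8, 9}. A clique must lie in a single bag of any decomposition, so no decomposition can have width below 4. The upper and lower bounds meet at 4, so that is the treewidth.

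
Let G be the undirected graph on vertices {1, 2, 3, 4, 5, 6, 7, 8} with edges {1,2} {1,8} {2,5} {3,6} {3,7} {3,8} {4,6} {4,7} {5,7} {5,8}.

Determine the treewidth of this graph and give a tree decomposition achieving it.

Treewidth 2.
One optimal decomposition is:
Bags: B1 = {4, 6, 7}  B2 = {3, 6, 7}  B3 = {3, 5, 7}  B4 = {3, 5, 8}  B5 = {2, 5, 8}  B6 = {1, 2, 8}
Tree: B1–B2, B2–B3, B3–B4, B4–B5, B5–B6

The largest bag has 3 vertices, giving width 2; this decomposition certifies tw(G) ≤ 2. The edges 4–6–3–7–4 form a cycle, so G is not a tree and its treewidth is at least 2. Hence tw(G) = 2 exactly.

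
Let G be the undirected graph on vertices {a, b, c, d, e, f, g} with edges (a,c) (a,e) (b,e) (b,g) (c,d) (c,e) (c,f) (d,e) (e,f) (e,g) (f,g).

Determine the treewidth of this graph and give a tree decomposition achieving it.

Treewidth 2.
One optimal decomposition is:
Bags: B1 = {c, d, e}  B2 = {a, c, e}  B3 = {c, e, f}  B4 = {e, f, g}  B5 = {b, e, g}
Tree: B1–B2, B1–B3, B3–B4, B4–B5

Each bag holds 3 vertices, so the decomposition has width 2, which upper-bounds the treewidth. On the other hand G contains the 3-clique {e, f, g}. A clique must lie in a single bag of any decomposition, so no decomposition can have width below 2. Therefore the treewidth is 2.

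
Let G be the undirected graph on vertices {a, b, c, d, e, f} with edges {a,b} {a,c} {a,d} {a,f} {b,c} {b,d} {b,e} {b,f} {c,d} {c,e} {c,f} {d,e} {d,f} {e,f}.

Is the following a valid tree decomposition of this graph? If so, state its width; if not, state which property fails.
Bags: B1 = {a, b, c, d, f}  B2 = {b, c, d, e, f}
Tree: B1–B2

Checking the three conditions: (i) the bags cover all of {a, b, c, d, e, f}; (ii) for each edge, some bag contains both endpoints; (iii) the bags containing any fixed vertex form a subtree. All hold, so the decomposition is valid with width 5 − 1 = 4.

Yes; width 4.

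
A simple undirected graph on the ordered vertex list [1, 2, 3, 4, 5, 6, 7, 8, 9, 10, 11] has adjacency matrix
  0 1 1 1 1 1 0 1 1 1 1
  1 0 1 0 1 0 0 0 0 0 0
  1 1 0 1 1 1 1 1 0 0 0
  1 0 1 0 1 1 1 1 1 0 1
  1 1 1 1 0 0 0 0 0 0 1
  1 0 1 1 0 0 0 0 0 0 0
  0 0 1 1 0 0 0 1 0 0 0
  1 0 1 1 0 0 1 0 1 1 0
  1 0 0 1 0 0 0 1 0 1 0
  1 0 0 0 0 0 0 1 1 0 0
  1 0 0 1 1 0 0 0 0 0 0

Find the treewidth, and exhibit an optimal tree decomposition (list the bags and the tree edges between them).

Each bag holds 4 vertices, so the decomposition has width 3, which upper-bounds the treewidth. Conversely, {1, 2, 3, 5} is a clique of size 4, and the vertices of any clique must share a bag in every tree decomposition; so some bag has ≥ 4 vertices and tw(G) ≥ 3. Combining the bounds, tw(G) = 3.

Treewidth 3.
One such decomposition:
Bags: B1 = {1, 3, 4, 8}  B2 = {1, 3, 4, 5}  B3 = {1, 2, 3, 5}  B4 = {1, 3, 4, 6}  B5 = {1, 4, 5, 11}  B6 = {1, 4, 8, 9}  B7 = {1, 8, 9, 10}  B8 = {3, 4, 7, 8}
Tree: B1–B2, B2–B3, B1–B4, B2–B5, B1–B6, B6–B7, B1–B8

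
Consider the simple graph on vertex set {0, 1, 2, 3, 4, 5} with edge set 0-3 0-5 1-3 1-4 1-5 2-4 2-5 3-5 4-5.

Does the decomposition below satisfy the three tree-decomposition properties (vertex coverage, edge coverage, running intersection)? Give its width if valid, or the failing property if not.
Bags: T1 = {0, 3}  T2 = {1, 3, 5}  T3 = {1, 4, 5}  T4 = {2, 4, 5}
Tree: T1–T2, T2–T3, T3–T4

A tree decomposition must satisfy three properties: every vertex lies in some bag; for every edge, both endpoints lie together in some bag; and for every vertex, the bags containing it form a connected subtree. Here edge (5,0) lies in no bag, so the decomposition is invalid.

No — edge (5,0) lies in no bag.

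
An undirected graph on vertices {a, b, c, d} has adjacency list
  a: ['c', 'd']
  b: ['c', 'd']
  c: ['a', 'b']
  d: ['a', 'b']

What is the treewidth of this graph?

A width-2 tree decomposition is:
Bags: B1 = {a, c, d}  B2 = {b, c, d}
Tree: B1–B2
The largest bag has 3 vertices, giving width 2; this decomposition certifies tw(G) ≤ 2. Since c–a–d–b–c is a cycle in G, G is not acyclic. Forests are exactly the graphs of treewidth ≤ 1, so tw(G) ≥ 2. The upper and lower bounds meet at 2, so that is the treewidth.

2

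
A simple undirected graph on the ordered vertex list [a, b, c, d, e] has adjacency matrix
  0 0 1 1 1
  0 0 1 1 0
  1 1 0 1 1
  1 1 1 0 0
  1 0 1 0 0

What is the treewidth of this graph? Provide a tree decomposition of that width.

The largest bag has 3 vertices, giving width 2; this decomposition certifies tw(G) ≤ 2. On the other hand G contains the 3-clique {a, c, d}. A clique must lie in a single bag of any decomposition, so no decomposition can have width below 2. The upper and lower bounds meet at 2, so that is the treewidth.

Treewidth 2.
One such decomposition:
Bags: B1 = {a, c, e}  B2 = {a, c, d}  B3 = {b, c, d}
Tree: B1–B2, B2–B3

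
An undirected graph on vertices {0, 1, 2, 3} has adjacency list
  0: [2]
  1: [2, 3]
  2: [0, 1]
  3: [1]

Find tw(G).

1

A width-1 tree decomposition is:
Bags: B1 = {0, 2}  B2 = {1, 2}  B3 = {1, 3}
Tree: B1–B2, B2–B3
The largest bag has 2 vertices, giving width 1; this decomposition certifies tw(G) ≤ 1. G has an edge, so its treewidth is at least 1. Therefore the treewidth is 1.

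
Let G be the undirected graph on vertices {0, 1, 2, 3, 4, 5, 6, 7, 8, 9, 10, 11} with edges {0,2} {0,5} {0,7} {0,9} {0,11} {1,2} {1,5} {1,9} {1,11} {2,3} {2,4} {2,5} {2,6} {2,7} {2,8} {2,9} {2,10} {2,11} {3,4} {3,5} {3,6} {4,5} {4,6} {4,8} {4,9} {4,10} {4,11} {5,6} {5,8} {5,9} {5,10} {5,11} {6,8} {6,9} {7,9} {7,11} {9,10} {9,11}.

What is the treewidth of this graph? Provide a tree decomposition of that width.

Treewidth 4.
Bags: B1 = {0, 2, 5, 9, 11}  B2 = {2, 4, 5, 9, 11}  B3 = {0, 2, 7, 9, 11}  B4 = {2, 4, 5, 6, 9}  B5 = {2, 4, 5, 6, 8}  B6 = {2, 3, 4, 5, 6}  B7 = {1, 2, 5, 9, 11}  B8 = {2, 4, 5, 9, 10}
Tree: B1–B2, B1–B3, B2–B4, B4–B5, B5–B6, B1–B7, B2–B8

Every bag has size at most 5, so the width is 5 − 1 = 4 and tw(G) ≤ 4. Conversely, {0, 2, 5, 9, 11} is a clique of size 5, and the vertices of any clique must share a bag in every tree decomposition; so some bag has ≥ 5 vertices and tw(G) ≥ 4. Combining the bounds, tw(G) = 4.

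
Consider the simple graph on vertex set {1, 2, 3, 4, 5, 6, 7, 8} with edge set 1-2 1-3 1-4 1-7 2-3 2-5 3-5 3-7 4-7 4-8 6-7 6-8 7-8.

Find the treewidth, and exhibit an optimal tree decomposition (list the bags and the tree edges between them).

Treewidth 2.
One such decomposition:
Bags: B1 = {1, 4, 7}  B2 = {4, 7, 8}  B3 = {6, 7, 8}  B4 = {1, 3, 7}  B5 = {1, 2, 3}  B6 = {2, 3, 5}
Tree: B1–B2, B2–B3, B1–B4, B4–B5, B5–B6

Every bag has size at most 3, so the width is 3 − 1 = 2 and tw(G) ≤ 2. Conversely, {1, 2, 3} is a clique of size 3, and the vertices of any clique must share a bag in every tree decomposition; so some bag has ≥ 3 vertices and tw(G) ≥ 2. The upper and lower bounds meet at 2, so that is the treewidth.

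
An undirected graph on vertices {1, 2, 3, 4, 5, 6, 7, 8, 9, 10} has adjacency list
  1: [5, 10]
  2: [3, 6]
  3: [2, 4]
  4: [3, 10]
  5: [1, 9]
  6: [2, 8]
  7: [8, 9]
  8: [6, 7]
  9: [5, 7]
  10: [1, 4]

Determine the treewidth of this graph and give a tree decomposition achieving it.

Each bag holds 3 vertices, so the decomposition has width 2, which upper-bounds the treewidth. For the lower bound, G contains the cycle 5–9–7–8–6–2–3–4–10–1–5, so G is not a forest; only forests have treewidth ≤ 1, hence tw(G) ≥ 2. Therefore the treewidth is 2.

Treewidth 2.
Bags: B1 = {5, 7, 9}  B2 = {5, 7, 8}  B3 = {5, 6, 8}  B4 = {2, 5, 6}  B5 = {2, 3, 5}  B6 = {3, 4, 5}  B7 = {4, 5, 10}  B8 = {1, 5, 10}
Tree: B1–B2, B2–B3, B3–B4, B4–B5, B5–B6, B6–B7, B7–B8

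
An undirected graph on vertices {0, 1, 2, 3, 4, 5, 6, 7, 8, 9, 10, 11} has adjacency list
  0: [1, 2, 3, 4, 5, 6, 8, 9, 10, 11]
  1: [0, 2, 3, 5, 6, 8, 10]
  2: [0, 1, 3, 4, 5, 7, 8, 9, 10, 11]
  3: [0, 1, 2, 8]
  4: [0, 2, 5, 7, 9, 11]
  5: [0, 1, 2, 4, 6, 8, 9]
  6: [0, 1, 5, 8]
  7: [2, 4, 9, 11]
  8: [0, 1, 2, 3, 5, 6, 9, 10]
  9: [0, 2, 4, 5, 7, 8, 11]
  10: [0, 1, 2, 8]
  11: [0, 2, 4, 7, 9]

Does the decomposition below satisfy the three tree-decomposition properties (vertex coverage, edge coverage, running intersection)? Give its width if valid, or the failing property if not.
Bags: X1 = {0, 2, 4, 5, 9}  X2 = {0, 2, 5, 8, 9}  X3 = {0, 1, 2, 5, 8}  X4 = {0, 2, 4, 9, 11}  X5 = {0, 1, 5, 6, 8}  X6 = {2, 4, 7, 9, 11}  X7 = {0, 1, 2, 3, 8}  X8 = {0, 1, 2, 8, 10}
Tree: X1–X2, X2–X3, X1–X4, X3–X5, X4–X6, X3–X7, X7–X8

Checking the three conditions: (i) the bags cover all of {0, 1, 2, 3, 4, 5, 6, 7, 8, 9, 10, 11}; (ii) for each edge, some bag contains both endpoints; (iii) the bags containing any fixed vertex form a subtree. All hold, so the decomposition is valid with width 5 − 1 = 4.

Yes; width 4.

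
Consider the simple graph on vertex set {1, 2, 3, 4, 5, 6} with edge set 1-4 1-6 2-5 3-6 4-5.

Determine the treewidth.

1

A width-1 tree decomposition is:
Bags: B1 = {3, 6}  B2 = {1, 6}  B3 = {1, 4}  B4 = {4, 5}  B5 = {2, 5}
Tree: B1–B2, B2–B3, B3–B4, B4–B5
The largest bag has 2 vertices, giving width 1; this decomposition certifies tw(G) ≤ 1. Any graph with an edge has treewidth ≥ 1, and G has the edge 3–6. Combining the bounds, tw(G) = 1.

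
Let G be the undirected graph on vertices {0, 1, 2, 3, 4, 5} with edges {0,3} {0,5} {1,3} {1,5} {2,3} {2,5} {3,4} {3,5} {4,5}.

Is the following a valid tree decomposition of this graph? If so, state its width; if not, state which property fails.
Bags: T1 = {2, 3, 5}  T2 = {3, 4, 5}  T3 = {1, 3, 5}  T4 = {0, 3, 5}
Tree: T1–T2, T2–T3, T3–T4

Yes; width 2.

Vertex coverage: the bags together contain {0, 1, 2, 3, 4, 5}, the full vertex set. Edge coverage: each edge of G has both endpoints in at least one bag. Running intersection: for every vertex, the bags containing it form a connected subtree. All three properties hold, so this is a valid tree decomposition of width max|bag| − 1 = 2, and hence tw(G) ≤ 2.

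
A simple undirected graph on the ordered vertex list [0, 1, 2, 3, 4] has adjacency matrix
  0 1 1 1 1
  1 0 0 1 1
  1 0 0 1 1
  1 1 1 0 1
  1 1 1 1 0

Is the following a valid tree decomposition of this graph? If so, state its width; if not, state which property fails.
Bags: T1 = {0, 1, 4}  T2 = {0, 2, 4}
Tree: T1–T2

No — vertex 3 appears in no bag.

A tree decomposition must satisfy three properties: every vertex lies in some bag; for every edge, both endpoints lie together in some bag; and for every vertex, the bags containing it form a connected subtree. Here vertex 3 appears in no bag, so the decomposition is invalid.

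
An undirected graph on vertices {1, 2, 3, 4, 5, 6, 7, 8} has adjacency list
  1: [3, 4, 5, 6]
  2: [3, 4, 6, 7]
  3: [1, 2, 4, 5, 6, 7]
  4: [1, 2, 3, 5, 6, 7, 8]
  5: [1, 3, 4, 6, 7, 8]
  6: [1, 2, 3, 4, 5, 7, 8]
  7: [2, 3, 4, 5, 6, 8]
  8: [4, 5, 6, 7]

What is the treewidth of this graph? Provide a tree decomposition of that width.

Every bag has size at most 5, so the width is 5 − 1 = 4 and tw(G) ≤ 4. On the other hand G contains the 5-clique {4, 5, 6, 7, 8}. A clique must lie in a single bag of any decomposition, so no decomposition can have width below 4. The upper and lower bounds meet at 4, so that is the treewidth.

Treewidth 4.
Bags: B1 = {3, 4, 5, 6, 7}  B2 = {1, 3, 4, 5, 6}  B3 = {2, 3, 4, 6, 7}  B4 = {4, 5, 6, 7, 8}
Tree: B1–B2, B1–B3, B1–B4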